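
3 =3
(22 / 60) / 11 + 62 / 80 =97 / 120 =0.81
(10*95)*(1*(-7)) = -6650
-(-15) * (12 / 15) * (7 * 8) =672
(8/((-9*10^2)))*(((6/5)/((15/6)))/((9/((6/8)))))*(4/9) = -8/50625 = -0.00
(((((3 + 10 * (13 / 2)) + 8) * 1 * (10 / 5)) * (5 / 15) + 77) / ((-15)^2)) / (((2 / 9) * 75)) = 383 / 11250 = 0.03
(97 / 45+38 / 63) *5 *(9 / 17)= 869 / 119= 7.30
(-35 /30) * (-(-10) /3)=-35 /9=-3.89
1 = 1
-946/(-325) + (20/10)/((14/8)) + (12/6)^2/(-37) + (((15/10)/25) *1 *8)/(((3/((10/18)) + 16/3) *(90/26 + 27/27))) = 222082808/56144725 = 3.96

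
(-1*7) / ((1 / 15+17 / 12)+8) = -420 / 569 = -0.74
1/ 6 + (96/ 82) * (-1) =-247/ 246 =-1.00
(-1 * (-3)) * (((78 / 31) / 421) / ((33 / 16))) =1248 / 143561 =0.01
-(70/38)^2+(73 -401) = -119633/361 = -331.39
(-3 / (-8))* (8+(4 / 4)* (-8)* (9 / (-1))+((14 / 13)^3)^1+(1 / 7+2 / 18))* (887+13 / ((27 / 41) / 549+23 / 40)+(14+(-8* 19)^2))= 279005106241865 / 379925013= 734368.88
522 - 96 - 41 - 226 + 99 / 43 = 6936 / 43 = 161.30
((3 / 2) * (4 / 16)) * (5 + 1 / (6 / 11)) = 41 / 16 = 2.56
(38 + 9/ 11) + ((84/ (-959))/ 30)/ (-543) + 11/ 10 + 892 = 1525179169/ 1636602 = 931.92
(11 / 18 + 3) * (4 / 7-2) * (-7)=325 / 9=36.11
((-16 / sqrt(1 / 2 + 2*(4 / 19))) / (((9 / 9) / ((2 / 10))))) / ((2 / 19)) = -152*sqrt(1330) / 175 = -31.68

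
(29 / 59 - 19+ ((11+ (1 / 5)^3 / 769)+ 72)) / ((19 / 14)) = 47.52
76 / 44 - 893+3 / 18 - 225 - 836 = -128839 / 66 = -1952.11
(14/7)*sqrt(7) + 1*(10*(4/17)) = 40/17 + 2*sqrt(7) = 7.64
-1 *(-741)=741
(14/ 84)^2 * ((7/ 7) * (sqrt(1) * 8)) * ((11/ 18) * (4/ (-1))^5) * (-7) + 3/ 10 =788723/ 810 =973.73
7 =7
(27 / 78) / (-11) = -9 / 286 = -0.03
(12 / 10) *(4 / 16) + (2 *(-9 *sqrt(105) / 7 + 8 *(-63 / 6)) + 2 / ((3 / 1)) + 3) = -4921 / 30 - 18 *sqrt(105) / 7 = -190.38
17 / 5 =3.40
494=494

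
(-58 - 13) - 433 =-504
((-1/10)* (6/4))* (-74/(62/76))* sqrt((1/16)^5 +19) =2109* sqrt(19922945)/158720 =59.31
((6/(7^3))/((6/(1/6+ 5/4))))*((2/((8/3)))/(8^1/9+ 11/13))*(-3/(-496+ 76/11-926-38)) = 2431/659525888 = 0.00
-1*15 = -15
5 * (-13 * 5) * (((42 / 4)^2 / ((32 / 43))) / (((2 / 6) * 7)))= -2641275 / 128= -20634.96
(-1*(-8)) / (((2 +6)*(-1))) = -1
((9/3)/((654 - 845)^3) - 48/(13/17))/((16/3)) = -17057348325/1449317168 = -11.77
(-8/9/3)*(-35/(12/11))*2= 1540/81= 19.01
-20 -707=-727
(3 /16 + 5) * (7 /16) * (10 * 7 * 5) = 101675 /128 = 794.34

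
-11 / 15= -0.73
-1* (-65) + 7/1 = 72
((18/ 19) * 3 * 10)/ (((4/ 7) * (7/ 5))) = 675/ 19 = 35.53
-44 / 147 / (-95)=44 / 13965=0.00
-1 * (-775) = 775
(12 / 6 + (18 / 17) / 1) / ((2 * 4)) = 13 / 34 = 0.38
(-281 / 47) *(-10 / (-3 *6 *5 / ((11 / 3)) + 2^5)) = 15455 / 1927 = 8.02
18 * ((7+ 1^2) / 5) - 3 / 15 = 143 / 5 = 28.60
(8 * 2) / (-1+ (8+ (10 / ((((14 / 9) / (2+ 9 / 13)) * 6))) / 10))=832 / 379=2.20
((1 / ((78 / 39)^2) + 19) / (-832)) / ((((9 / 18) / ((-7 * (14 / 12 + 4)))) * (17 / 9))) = 50127 / 56576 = 0.89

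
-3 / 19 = -0.16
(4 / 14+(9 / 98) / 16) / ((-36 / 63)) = -457 / 896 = -0.51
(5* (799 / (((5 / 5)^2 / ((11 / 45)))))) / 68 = 517 / 36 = 14.36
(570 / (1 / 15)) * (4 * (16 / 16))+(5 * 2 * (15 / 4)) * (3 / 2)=137025 / 4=34256.25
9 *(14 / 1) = 126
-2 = -2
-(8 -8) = 0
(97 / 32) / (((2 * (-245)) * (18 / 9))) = -97 / 31360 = -0.00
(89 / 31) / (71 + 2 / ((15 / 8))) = 1335 / 33511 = 0.04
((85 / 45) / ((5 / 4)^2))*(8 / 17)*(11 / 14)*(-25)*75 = -17600 / 21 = -838.10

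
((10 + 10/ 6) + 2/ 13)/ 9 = 461/ 351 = 1.31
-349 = -349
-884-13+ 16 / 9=-8057 / 9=-895.22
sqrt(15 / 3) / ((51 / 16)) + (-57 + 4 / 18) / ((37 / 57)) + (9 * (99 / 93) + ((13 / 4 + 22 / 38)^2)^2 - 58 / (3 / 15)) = -17558275593151 / 114799247616 + 16 * sqrt(5) / 51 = -152.25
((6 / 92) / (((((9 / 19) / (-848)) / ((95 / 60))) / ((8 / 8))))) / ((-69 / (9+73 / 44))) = 8973377 / 314226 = 28.56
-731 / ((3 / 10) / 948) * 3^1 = -6929880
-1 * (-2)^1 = 2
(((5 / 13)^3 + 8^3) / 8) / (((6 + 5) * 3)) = 1124989 / 580008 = 1.94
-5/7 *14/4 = -5/2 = -2.50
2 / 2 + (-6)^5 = -7775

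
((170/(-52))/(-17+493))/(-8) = 5/5824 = 0.00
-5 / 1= -5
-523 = -523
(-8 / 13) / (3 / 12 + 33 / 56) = -448 / 611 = -0.73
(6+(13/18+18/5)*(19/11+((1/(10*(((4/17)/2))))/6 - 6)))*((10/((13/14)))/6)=-9858919/463320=-21.28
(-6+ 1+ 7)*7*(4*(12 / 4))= 168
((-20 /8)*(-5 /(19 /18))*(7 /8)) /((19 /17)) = 26775 /2888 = 9.27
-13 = -13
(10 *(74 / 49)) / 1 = 740 / 49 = 15.10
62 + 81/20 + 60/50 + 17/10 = 1379/20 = 68.95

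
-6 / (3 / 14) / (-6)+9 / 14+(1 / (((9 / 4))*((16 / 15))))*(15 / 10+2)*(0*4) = 223 / 42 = 5.31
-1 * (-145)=145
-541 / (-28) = 541 / 28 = 19.32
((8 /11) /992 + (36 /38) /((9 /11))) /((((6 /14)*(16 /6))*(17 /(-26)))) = -2732457 /1762288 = -1.55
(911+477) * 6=8328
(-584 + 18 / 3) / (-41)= 578 / 41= 14.10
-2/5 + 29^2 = 4203/5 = 840.60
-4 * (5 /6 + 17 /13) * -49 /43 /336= 1169 /40248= 0.03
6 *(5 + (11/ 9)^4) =94892/ 2187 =43.39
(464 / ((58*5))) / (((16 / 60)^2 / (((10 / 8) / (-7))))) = -225 / 56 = -4.02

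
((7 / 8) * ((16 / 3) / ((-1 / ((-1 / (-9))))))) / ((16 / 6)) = -7 / 36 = -0.19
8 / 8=1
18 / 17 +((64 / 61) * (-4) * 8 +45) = 12947 / 1037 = 12.49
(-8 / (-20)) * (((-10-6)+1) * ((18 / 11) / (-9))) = 1.09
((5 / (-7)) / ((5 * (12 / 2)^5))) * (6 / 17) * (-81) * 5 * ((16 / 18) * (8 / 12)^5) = 80 / 260253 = 0.00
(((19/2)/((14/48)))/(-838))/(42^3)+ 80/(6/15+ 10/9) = 32595015277/615683628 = 52.94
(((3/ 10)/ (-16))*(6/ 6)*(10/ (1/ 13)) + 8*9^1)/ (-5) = -1113/ 80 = -13.91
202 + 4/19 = 3842/19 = 202.21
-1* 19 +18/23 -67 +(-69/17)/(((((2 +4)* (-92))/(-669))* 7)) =-1881307/21896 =-85.92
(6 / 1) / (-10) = -3 / 5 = -0.60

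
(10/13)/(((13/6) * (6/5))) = 50/169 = 0.30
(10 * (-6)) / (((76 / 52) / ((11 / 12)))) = -715 / 19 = -37.63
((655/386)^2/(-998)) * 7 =-3003175/148698008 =-0.02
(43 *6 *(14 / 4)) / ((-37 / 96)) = -86688 / 37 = -2342.92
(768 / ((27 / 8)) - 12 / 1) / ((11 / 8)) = 15520 / 99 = 156.77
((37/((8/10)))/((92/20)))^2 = 855625/8464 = 101.09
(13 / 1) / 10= 13 / 10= 1.30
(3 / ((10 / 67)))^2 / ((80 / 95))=767619 / 1600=479.76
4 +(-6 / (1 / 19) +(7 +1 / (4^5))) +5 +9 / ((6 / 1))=-98815 / 1024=-96.50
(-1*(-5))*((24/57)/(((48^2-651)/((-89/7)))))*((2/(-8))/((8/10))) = 2225/439698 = 0.01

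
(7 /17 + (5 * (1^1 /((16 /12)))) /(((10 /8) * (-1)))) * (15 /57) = -220 /323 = -0.68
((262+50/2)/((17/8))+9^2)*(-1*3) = -11019/17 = -648.18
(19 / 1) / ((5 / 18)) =342 / 5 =68.40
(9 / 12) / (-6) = -1 / 8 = -0.12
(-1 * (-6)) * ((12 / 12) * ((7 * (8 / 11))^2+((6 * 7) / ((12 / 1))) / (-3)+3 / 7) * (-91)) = -1663493 / 121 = -13747.88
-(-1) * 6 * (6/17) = 36/17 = 2.12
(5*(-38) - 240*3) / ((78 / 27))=-315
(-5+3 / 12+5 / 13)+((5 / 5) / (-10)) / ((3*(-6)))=-5101 / 1170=-4.36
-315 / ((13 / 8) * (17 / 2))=-5040 / 221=-22.81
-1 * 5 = -5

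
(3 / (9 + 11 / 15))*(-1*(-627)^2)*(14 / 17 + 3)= -1149902325 / 2482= -463296.67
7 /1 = 7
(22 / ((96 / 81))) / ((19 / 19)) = 297 / 16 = 18.56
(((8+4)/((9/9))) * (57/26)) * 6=2052/13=157.85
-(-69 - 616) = 685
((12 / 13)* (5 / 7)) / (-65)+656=776036 / 1183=655.99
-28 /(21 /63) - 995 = -1079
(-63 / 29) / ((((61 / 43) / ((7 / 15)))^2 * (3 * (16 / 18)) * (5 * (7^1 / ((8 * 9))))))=-2446227 / 13488625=-0.18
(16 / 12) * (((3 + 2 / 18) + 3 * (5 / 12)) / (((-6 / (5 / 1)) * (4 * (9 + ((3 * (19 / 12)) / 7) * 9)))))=-5495 / 68526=-0.08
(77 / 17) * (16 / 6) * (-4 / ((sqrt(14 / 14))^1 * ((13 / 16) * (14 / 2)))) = -5632 / 663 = -8.49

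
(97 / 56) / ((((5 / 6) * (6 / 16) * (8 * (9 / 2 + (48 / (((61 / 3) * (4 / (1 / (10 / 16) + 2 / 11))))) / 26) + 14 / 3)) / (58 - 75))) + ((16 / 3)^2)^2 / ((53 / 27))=1223366163337 / 2984713179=409.88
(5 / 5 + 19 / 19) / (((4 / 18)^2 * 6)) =27 / 4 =6.75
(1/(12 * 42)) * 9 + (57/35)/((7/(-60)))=-5465/392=-13.94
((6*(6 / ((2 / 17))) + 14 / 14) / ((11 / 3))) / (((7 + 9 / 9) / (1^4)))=921 / 88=10.47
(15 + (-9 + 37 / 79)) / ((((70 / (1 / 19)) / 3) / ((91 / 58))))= 19929 / 870580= 0.02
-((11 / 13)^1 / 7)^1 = -0.12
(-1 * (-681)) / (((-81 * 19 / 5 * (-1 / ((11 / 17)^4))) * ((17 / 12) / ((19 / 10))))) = 6647014 / 12778713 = 0.52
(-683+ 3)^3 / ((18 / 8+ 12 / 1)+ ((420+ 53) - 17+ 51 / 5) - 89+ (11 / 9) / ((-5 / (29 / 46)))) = -803565.81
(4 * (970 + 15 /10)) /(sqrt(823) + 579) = 1124997 /167209 - 1943 * sqrt(823) /167209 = 6.39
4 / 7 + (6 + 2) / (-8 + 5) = -44 / 21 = -2.10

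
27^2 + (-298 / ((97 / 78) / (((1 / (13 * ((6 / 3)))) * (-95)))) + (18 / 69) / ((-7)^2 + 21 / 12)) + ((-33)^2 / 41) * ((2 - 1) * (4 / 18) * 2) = 30013879507 / 18568613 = 1616.38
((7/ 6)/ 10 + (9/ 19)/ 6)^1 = 223/ 1140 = 0.20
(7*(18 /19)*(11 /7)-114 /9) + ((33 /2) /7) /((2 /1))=-1703 /1596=-1.07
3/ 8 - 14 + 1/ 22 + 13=-51/ 88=-0.58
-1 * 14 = -14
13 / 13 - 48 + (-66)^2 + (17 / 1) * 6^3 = 7981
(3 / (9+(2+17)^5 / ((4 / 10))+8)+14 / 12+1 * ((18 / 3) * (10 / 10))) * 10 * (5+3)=7098170440 / 12380529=573.33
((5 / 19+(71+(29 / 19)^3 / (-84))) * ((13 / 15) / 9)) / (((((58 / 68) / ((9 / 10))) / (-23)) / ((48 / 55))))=-834309529924 / 5743555125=-145.26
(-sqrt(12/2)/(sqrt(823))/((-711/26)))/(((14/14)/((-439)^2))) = 5010746 *sqrt(4938)/585153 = 601.74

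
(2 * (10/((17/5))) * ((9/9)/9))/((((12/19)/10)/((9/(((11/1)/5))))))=23750/561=42.34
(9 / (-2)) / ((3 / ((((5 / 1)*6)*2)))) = -90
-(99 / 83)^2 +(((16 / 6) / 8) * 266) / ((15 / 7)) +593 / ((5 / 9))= 68657122 / 62001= 1107.36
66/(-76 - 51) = -66/127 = -0.52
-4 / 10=-0.40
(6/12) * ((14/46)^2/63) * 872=3052/4761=0.64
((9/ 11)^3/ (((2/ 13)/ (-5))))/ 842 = -47385/ 2241404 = -0.02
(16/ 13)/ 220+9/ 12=0.76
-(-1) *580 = 580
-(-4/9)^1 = 4/9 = 0.44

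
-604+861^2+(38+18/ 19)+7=14074496/ 19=740762.95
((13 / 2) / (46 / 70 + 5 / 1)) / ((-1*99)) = -455 / 39204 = -0.01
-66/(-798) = 11/133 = 0.08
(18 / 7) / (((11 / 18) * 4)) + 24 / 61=6789 / 4697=1.45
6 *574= 3444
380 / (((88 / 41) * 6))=3895 / 132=29.51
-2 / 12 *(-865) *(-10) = -4325 / 3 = -1441.67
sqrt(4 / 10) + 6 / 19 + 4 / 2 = sqrt(10) / 5 + 44 / 19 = 2.95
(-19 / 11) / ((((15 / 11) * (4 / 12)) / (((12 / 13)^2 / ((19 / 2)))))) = -288 / 845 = -0.34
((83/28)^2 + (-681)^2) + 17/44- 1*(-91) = 4000338759/8624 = 463861.17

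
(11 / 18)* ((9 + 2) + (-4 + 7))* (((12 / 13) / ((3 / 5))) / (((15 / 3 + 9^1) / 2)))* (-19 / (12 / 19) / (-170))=3971 / 11934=0.33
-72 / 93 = -0.77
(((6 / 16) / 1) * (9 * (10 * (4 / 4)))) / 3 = 45 / 4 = 11.25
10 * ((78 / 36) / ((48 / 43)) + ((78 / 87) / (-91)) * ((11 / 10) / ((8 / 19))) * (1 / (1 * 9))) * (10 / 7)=2832745 / 102312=27.69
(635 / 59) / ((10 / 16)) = 1016 / 59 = 17.22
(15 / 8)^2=225 / 64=3.52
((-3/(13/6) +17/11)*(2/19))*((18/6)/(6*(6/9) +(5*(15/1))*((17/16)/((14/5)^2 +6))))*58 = 44310144/146769623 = 0.30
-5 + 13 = 8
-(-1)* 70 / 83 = 0.84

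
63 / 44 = 1.43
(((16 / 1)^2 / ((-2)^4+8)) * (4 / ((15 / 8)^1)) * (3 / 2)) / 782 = 256 / 5865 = 0.04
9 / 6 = 3 / 2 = 1.50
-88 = -88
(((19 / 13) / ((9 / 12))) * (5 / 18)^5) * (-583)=-34615625 / 18423288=-1.88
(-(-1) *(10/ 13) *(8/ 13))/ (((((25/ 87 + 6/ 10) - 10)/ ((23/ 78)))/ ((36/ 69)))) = -17400/ 2177227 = -0.01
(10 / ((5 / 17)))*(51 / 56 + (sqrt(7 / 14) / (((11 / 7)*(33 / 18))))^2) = 13533411 / 409948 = 33.01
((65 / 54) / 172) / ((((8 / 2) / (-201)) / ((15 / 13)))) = -1675 / 4128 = -0.41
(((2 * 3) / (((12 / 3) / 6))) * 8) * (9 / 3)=216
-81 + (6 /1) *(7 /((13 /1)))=-1011 /13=-77.77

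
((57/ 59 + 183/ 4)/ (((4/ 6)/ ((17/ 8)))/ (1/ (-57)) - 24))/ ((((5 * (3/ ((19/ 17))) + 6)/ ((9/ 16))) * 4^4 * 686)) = -72675/ 395060707328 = -0.00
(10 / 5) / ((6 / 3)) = 1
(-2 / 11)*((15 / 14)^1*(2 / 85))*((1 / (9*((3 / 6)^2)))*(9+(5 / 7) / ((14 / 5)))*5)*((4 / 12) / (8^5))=-4535 / 4728987648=-0.00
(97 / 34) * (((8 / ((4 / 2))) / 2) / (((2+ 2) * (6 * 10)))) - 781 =-3186383 / 4080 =-780.98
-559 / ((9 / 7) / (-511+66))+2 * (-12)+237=1743202 / 9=193689.11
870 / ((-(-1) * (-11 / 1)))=-79.09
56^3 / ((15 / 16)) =2809856 / 15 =187323.73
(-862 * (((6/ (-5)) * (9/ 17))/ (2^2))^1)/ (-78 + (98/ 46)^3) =-141587379/ 70667045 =-2.00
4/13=0.31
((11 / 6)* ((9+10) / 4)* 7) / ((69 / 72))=1463 / 23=63.61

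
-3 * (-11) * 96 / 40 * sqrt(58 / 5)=269.75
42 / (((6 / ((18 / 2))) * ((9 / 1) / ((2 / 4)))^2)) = 7 / 36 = 0.19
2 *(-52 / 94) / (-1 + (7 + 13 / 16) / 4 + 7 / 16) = -3328 / 4183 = -0.80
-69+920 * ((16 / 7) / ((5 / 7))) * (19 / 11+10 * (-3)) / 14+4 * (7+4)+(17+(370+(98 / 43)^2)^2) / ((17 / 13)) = 455087731386984 / 4475210509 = 101690.80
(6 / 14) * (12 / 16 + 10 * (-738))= -88551 / 28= -3162.54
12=12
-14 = -14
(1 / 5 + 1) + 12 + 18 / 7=15.77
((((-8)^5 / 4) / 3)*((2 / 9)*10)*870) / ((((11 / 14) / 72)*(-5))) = 96754967.27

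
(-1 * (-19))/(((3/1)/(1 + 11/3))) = 266/9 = 29.56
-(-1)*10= 10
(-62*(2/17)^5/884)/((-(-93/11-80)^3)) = -0.00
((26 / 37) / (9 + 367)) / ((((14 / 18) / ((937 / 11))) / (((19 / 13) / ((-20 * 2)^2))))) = 160227 / 856979200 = 0.00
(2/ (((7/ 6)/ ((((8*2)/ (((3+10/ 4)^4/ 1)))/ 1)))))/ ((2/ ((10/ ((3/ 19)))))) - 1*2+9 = 814689/ 102487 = 7.95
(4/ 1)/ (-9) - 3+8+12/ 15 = 241/ 45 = 5.36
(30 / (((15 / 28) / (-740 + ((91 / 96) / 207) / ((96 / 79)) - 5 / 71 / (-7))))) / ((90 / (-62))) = 21749761443877 / 761892480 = 28547.02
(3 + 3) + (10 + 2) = 18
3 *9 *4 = 108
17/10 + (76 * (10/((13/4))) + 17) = 252.55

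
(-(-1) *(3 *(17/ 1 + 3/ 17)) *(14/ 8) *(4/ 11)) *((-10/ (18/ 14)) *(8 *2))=-2289280/ 561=-4080.71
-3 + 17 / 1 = 14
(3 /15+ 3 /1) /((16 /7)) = 1.40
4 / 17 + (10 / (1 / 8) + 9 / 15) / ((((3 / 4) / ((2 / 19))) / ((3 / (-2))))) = -27024 / 1615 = -16.73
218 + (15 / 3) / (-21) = 4573 / 21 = 217.76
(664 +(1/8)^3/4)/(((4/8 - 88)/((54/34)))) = -12.05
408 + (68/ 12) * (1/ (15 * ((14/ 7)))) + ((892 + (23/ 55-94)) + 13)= 1207411/ 990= 1219.61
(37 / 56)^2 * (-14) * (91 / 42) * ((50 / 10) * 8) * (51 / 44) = -1512745 / 2464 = -613.94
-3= -3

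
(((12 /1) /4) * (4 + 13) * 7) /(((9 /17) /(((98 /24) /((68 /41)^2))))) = 576583 /576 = 1001.01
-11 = -11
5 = 5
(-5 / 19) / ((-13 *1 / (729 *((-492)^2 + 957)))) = 885811545 / 247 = 3586281.56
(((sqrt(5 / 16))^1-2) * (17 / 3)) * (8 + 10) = -204 + 51 * sqrt(5) / 2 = -146.98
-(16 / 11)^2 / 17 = -256 / 2057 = -0.12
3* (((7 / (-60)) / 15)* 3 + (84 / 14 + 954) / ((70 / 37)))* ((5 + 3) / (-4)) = -1065551 / 350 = -3044.43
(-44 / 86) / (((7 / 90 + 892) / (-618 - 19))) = 1261260 / 3452341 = 0.37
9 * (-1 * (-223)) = 2007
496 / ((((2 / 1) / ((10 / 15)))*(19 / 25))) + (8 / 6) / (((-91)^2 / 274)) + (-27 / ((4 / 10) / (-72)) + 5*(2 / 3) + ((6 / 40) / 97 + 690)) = 1761502988737 / 305237660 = 5770.92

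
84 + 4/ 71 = 5968/ 71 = 84.06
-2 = -2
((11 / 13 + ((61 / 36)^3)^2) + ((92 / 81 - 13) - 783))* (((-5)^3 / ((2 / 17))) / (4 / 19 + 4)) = 176030906045761225 / 905541451776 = 194392.99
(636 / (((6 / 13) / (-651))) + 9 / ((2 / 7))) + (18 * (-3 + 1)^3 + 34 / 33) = -897189.47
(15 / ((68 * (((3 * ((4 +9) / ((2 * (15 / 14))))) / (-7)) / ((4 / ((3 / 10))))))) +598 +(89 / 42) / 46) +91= 293720377 / 426972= 687.91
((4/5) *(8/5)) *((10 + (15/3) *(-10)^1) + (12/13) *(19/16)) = -16184/325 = -49.80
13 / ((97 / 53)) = 7.10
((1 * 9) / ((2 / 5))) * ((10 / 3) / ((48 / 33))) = 825 / 16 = 51.56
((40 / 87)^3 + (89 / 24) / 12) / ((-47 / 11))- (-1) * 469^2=217846753329539 / 990388512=219960.90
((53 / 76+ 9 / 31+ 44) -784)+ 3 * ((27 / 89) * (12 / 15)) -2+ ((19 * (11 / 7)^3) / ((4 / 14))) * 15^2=2944737694981 / 51372580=57321.20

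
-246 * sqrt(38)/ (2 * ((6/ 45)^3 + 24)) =-415125 * sqrt(38)/ 81008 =-31.59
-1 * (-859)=859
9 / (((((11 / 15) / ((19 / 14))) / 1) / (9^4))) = 109278.99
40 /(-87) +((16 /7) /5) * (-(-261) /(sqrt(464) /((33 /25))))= -40 /87 +1188 * sqrt(29) /875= 6.85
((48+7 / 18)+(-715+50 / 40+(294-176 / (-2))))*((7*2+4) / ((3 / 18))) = -30603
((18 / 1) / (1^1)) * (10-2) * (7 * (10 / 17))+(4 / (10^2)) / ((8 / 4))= 504017 / 850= 592.96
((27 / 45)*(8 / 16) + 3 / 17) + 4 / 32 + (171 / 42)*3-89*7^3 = -145247517 / 4760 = -30514.18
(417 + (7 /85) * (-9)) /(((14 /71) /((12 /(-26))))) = -974.32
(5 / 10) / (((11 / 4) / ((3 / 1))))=6 / 11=0.55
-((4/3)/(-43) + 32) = -4124/129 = -31.97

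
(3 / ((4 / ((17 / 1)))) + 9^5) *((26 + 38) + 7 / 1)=16773537 / 4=4193384.25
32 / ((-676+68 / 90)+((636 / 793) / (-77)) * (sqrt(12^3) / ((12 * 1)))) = -40785318604190160 / 860626866366938329+1258247390400 * sqrt(3) / 860626866366938329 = -0.05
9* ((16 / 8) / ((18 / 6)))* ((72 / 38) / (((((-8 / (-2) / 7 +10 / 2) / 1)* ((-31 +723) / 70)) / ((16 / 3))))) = 1.10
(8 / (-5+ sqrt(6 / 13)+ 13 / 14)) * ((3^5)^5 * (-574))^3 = 60124930143880792264250513393661206709651441408 * sqrt(78) / 13687+ 3182326659758261933414973601764496726560837005952 / 13687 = 271303840497821570332727100000000000000000000.00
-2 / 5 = -0.40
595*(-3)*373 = -665805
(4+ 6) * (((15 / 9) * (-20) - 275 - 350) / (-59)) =19750 / 177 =111.58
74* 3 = 222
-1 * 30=-30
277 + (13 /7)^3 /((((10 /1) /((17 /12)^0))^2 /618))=5429423 /17150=316.58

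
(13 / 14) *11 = 143 / 14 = 10.21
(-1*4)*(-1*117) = 468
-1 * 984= -984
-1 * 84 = -84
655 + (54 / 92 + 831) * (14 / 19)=554006 / 437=1267.75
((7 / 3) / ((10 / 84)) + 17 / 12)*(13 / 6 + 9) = 84487 / 360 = 234.69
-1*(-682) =682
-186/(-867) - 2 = -1.79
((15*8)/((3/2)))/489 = 80/489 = 0.16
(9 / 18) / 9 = 1 / 18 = 0.06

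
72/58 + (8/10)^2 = 1364/725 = 1.88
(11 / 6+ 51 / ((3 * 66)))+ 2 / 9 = 229 / 99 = 2.31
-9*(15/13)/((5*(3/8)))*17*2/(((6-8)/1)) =1224/13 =94.15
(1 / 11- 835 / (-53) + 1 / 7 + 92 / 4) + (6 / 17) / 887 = 2399274334 / 61537399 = 38.99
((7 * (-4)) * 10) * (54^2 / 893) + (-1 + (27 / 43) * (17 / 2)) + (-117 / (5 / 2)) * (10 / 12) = -72879313 / 76798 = -948.97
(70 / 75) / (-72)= -7 / 540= -0.01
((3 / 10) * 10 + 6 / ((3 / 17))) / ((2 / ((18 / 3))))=111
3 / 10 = 0.30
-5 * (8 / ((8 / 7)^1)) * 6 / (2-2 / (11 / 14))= 385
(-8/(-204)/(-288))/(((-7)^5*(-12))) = -1/1481167296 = -0.00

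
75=75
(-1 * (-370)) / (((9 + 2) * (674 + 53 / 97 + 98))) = 35890 / 824307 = 0.04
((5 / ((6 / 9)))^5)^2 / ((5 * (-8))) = -115330078125 / 8192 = -14078378.68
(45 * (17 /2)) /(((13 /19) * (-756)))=-1615 /2184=-0.74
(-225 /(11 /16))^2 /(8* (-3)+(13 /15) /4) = -777600000 /172667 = -4503.47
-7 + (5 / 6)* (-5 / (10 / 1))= -89 / 12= -7.42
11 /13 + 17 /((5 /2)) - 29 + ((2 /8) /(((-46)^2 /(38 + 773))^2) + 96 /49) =-1104230806743 /57042789440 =-19.36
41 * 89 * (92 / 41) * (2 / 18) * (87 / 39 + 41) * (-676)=-26587345.78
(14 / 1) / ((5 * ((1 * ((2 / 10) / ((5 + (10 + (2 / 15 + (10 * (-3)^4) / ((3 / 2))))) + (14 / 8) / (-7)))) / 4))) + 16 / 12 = 155374 / 5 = 31074.80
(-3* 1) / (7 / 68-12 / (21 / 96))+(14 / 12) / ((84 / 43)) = 1223525 / 1876536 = 0.65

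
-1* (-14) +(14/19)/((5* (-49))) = 9308/665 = 14.00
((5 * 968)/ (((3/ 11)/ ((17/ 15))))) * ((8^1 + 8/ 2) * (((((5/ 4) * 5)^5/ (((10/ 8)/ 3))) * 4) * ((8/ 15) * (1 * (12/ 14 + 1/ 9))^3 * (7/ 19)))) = 8024842323437500/ 2036097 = 3941286846.08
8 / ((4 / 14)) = 28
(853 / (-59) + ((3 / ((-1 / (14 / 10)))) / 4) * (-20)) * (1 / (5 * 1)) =386 / 295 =1.31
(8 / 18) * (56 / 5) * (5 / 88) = 28 / 99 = 0.28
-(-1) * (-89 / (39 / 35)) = -3115 / 39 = -79.87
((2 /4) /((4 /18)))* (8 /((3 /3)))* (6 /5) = 108 /5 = 21.60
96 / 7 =13.71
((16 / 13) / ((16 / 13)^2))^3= 2197 / 4096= 0.54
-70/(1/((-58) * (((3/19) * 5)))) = 60900/19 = 3205.26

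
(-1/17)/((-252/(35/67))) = 5/41004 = 0.00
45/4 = 11.25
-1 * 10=-10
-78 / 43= -1.81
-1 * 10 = -10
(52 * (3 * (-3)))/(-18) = 26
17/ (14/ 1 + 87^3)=0.00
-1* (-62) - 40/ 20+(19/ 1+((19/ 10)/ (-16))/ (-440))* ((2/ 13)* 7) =36819333/ 457600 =80.46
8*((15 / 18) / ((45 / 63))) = 28 / 3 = 9.33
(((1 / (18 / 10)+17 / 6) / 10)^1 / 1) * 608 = 206.04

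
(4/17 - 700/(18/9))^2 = 122335.35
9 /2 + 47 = 103 /2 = 51.50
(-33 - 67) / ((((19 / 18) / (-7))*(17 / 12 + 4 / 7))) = 1058400 / 3173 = 333.56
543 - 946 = -403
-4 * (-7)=28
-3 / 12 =-0.25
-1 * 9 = -9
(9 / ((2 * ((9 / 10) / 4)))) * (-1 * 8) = -160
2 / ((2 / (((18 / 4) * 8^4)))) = 18432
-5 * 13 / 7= -65 / 7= -9.29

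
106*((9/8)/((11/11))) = 477/4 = 119.25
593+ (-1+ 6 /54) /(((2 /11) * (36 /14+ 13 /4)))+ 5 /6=1739843 /2934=592.99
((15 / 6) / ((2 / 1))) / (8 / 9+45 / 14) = 315 / 1034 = 0.30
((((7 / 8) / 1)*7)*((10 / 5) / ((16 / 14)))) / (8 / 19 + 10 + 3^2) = 6517 / 11808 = 0.55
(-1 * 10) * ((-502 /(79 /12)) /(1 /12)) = 722880 /79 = 9150.38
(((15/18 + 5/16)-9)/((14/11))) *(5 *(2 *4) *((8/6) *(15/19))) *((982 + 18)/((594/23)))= -108387500/10773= -10061.03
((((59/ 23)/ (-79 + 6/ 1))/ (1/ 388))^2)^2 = 274621761778544896/ 7946992159681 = 34556.69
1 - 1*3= -2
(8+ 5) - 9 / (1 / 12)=-95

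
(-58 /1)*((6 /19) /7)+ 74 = 9494 /133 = 71.38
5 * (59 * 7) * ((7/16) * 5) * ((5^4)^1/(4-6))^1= -45171875/32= -1411621.09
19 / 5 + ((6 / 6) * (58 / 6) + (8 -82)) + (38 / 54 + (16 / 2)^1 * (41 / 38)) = -131323 / 2565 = -51.20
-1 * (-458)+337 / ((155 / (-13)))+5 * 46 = 102259 / 155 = 659.74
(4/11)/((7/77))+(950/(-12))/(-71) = 2179/426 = 5.12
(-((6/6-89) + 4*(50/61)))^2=26708224/3721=7177.70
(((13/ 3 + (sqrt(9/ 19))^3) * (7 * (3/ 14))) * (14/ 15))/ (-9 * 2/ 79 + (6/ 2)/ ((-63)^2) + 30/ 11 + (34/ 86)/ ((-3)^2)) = 9343506249 * sqrt(19)/ 227018290330 + 115351929/ 48373810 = 2.56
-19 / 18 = -1.06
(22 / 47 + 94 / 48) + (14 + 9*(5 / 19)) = 402811 / 21432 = 18.79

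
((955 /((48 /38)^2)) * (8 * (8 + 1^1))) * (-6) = -1034265 /4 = -258566.25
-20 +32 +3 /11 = 135 /11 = 12.27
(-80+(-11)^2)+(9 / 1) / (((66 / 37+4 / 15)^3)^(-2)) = 2305105896763460809 / 3247247486390625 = 709.86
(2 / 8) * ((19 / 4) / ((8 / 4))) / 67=19 / 2144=0.01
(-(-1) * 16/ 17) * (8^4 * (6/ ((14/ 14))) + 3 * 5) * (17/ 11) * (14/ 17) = 5508384/ 187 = 29456.60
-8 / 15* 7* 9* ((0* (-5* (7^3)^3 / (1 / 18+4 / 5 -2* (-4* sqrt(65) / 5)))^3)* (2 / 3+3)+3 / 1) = -504 / 5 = -100.80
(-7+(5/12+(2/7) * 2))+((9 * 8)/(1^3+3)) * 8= 11591/84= 137.99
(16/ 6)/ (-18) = -0.15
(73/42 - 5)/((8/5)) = -685/336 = -2.04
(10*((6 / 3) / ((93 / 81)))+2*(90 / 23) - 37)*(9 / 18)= -8381 / 1426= -5.88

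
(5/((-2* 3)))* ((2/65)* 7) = -7/39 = -0.18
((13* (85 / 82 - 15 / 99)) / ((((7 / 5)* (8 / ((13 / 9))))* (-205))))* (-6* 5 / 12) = 2023775 / 111833568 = 0.02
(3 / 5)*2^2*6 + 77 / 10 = 221 / 10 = 22.10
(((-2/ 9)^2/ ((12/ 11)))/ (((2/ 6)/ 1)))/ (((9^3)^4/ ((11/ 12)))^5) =1771561/ 36219447022812927502912121430259257340963466011471383887145864192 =0.00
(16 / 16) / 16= 1 / 16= 0.06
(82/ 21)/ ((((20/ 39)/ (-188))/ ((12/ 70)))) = -300612/ 1225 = -245.40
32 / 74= 16 / 37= 0.43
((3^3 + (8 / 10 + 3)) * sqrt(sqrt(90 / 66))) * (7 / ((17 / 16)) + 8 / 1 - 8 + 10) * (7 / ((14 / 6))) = 11844 * 11^(3 / 4) * 15^(1 / 4) / 85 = 1656.33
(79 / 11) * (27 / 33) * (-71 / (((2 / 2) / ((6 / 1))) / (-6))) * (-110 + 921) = 1473843276 / 121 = 12180522.94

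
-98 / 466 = -49 / 233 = -0.21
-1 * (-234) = 234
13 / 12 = 1.08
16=16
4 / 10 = 2 / 5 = 0.40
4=4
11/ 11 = 1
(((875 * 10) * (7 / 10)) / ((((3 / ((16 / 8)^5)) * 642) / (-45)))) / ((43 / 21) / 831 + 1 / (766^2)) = -5017344688440000 / 2701531613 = -1857222.28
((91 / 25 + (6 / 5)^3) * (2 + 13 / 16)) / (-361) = -6039 / 144400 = -0.04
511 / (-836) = -511 / 836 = -0.61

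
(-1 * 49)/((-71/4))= 196/71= 2.76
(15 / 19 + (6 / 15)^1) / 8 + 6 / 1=4673 / 760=6.15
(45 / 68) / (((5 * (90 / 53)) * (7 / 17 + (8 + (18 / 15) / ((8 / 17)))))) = 53 / 7454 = 0.01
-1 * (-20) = 20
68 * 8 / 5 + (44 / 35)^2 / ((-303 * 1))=40381904 / 371175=108.79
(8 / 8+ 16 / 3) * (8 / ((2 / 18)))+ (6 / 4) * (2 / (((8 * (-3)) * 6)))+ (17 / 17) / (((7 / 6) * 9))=153241 / 336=456.07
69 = 69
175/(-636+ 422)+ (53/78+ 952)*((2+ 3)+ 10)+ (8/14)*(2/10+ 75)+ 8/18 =6280127116/438165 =14332.79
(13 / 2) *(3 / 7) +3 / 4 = 99 / 28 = 3.54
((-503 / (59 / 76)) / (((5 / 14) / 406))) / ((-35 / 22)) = 682904992 / 1475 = 462986.44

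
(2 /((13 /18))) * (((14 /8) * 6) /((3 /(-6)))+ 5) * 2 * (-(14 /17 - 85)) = -1648512 /221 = -7459.33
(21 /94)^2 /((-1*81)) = -49 /79524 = -0.00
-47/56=-0.84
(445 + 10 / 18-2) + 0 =3992 / 9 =443.56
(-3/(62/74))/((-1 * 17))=111/527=0.21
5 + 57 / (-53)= 208 / 53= 3.92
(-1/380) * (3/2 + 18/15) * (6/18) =-9/3800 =-0.00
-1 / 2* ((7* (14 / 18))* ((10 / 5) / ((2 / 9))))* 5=-245 / 2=-122.50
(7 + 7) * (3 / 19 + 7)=1904 / 19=100.21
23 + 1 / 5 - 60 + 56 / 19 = -3216 / 95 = -33.85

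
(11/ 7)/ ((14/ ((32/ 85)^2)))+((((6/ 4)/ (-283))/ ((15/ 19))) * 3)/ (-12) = 14096143/ 801512600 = 0.02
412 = 412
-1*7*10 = -70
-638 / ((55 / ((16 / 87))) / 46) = -1472 / 15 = -98.13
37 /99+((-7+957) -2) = 93889 /99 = 948.37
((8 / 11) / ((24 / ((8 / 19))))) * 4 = 32 / 627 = 0.05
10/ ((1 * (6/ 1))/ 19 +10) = 95/ 98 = 0.97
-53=-53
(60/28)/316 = 15/2212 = 0.01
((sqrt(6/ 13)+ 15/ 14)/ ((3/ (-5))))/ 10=-0.29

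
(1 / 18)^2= 1 / 324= 0.00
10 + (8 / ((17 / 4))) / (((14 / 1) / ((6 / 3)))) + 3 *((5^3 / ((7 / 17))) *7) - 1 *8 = 758895 / 119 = 6377.27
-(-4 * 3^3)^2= -11664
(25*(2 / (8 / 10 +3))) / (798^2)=125 / 6049638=0.00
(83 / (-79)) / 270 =-83 / 21330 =-0.00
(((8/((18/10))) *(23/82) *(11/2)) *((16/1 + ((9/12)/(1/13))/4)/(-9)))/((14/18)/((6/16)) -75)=33925/176136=0.19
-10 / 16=-5 / 8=-0.62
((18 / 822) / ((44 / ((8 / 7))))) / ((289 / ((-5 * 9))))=-270 / 3048661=-0.00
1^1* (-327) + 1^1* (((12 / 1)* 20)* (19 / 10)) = 129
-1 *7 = -7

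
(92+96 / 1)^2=35344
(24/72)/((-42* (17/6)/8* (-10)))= 4/1785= 0.00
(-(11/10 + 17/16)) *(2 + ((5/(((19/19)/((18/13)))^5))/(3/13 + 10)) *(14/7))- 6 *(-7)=4090033471/151944520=26.92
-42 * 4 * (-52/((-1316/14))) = -4368/47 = -92.94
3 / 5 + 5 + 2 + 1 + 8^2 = 363 / 5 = 72.60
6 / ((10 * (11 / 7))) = 21 / 55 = 0.38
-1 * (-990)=990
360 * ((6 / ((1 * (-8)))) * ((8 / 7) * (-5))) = 10800 / 7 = 1542.86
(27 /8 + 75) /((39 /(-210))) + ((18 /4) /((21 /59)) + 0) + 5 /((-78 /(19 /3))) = -1342447 /3276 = -409.78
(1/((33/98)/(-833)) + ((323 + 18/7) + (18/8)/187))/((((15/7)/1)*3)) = -33743519/100980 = -334.16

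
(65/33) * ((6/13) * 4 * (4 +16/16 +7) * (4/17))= 1920/187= 10.27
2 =2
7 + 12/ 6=9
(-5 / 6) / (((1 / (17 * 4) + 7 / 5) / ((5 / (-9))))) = 4250 / 12987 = 0.33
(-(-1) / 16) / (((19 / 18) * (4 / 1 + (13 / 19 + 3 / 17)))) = 153 / 12560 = 0.01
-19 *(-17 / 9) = 323 / 9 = 35.89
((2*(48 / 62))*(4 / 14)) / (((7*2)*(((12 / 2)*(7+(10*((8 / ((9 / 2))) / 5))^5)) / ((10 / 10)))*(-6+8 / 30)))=-708588 / 443734631935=-0.00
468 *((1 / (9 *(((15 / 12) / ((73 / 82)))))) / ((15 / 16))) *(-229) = -27817088 / 3075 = -9046.21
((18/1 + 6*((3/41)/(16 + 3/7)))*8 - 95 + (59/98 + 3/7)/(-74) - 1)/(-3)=-1648106441/102579540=-16.07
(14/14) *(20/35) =4/7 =0.57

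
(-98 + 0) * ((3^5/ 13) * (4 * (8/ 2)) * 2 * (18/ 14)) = -979776/ 13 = -75367.38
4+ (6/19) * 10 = 136/19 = 7.16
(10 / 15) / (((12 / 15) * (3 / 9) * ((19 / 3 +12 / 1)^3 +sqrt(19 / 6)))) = 22460625 / 55361276633- 1215 * sqrt(114) / 110722553266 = 0.00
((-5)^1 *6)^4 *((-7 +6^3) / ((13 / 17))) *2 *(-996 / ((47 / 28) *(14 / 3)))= -34397019360000 / 611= -56296267364.98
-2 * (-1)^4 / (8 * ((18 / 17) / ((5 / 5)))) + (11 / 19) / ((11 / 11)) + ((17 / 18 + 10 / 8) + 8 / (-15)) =1523 / 760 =2.00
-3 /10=-0.30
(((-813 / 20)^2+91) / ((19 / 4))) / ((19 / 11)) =7671059 / 36100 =212.49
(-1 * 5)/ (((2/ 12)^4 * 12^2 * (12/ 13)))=-195/ 4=-48.75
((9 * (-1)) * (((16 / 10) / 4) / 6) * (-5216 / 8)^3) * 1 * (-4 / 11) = -3326013696 / 55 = -60472976.29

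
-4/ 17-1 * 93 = -1585/ 17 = -93.24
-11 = -11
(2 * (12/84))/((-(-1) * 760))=1/2660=0.00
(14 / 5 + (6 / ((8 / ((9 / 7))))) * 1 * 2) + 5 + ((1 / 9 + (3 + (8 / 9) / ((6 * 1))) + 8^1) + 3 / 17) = 680009 / 32130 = 21.16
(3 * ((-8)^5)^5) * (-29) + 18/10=16433835360386365343662089/5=3286767072077273068732418.00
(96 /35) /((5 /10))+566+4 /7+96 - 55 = 21457 /35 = 613.06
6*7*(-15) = -630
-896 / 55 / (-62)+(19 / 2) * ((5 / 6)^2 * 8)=813907 / 15345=53.04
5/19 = 0.26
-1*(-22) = 22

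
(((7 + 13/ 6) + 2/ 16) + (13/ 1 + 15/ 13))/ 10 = 2.34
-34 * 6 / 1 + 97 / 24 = -4799 / 24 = -199.96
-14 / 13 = -1.08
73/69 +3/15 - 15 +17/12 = -17009/1380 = -12.33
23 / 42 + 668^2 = 18741431 / 42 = 446224.55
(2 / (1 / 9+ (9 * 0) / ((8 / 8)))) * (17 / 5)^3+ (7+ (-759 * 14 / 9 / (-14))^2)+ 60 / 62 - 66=270684086 / 34875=7761.55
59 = 59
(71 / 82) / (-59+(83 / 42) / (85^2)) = -10772475 / 734042147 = -0.01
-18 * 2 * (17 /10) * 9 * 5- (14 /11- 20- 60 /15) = -30044 /11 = -2731.27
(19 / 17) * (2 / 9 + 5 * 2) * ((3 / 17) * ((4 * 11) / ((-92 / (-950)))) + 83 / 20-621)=-6131.38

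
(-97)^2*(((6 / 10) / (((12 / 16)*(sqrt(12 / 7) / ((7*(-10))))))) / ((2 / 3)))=-131726*sqrt(21)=-603644.37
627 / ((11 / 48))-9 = 2727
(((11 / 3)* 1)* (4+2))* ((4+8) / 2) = 132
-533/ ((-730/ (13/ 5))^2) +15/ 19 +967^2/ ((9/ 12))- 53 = 946747310495611/ 759382500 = 1246733.12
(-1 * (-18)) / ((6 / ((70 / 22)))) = 105 / 11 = 9.55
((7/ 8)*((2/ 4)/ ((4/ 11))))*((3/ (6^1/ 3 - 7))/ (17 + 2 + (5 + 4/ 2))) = -0.03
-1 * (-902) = 902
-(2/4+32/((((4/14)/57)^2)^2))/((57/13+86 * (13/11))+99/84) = -202962426877210/429227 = -472855684.47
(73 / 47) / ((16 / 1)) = 0.10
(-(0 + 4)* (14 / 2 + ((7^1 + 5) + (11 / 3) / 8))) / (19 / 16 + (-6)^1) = 16.17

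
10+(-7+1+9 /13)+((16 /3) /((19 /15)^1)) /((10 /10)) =2199 /247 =8.90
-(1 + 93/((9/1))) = -34/3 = -11.33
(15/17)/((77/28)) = 60/187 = 0.32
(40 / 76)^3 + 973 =6674807 / 6859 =973.15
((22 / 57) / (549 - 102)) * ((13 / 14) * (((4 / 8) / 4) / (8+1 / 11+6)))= 1573 / 221157720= 0.00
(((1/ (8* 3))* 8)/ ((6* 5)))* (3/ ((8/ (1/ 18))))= 1/ 4320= 0.00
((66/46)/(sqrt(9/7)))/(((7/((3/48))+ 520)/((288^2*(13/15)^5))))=522780544*sqrt(7)/17034375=81.20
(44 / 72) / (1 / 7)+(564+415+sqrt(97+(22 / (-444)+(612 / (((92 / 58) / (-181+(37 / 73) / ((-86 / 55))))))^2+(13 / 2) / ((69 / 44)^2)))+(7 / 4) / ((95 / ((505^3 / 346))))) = 1855430527 / 236664+sqrt(1257299457043978542511982) / 16027734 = 77799.52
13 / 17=0.76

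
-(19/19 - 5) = 4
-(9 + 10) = -19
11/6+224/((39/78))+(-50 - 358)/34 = 2627/6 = 437.83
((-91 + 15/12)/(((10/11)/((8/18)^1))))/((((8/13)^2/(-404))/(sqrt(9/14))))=67405481 * sqrt(14)/6720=37530.98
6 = 6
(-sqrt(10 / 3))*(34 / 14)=-17*sqrt(30) / 21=-4.43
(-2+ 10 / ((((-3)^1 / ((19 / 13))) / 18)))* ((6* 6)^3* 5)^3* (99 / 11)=-133221273159794688000 / 13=-10247790243061129846.15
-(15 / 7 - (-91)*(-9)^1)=5718 / 7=816.86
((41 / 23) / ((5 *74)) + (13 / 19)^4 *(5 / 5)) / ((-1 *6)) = -248397271 / 6654190260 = -0.04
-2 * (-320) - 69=571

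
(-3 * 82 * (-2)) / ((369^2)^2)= 4 / 150730227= 0.00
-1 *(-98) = 98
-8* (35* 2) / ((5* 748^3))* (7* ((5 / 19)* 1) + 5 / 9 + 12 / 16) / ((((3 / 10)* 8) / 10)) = -376775 / 107347556448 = -0.00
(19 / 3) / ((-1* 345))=-19 / 1035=-0.02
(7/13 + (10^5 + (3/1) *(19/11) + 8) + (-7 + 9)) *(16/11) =145477.41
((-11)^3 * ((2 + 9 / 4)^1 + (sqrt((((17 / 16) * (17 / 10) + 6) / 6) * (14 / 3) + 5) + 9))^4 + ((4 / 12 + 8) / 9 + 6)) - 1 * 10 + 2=-117594350459099 / 2073600 - 18958642879 * sqrt(159430) / 172800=-100517744.63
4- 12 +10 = 2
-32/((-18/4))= 64/9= 7.11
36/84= 3/7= 0.43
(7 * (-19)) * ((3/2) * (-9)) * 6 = 10773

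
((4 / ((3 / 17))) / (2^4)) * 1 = 1.42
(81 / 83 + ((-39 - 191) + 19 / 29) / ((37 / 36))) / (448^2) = -19786275 / 17874497536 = -0.00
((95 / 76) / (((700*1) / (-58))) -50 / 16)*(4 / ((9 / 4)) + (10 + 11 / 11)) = -2599 / 63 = -41.25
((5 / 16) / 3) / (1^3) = 5 / 48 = 0.10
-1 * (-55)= 55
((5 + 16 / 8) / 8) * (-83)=-581 / 8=-72.62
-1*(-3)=3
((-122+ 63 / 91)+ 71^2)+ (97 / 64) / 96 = 392946925 / 79872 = 4919.71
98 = 98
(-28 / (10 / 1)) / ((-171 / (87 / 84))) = 29 / 1710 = 0.02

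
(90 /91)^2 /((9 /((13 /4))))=225 /637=0.35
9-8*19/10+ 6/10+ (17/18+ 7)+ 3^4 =7501/90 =83.34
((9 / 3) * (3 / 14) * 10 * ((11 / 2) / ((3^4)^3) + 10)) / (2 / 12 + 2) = 53144155 / 1791153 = 29.67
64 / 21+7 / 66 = 1457 / 462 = 3.15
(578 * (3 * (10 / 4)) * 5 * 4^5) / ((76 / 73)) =405062400 / 19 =21319073.68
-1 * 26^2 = -676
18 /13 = 1.38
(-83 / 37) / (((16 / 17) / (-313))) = 441643 / 592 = 746.02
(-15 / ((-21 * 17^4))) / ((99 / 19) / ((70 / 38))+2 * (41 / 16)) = 200 / 186001267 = 0.00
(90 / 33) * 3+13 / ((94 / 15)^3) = 75235185 / 9136424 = 8.23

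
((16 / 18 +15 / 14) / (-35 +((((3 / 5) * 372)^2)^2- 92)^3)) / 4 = 0.00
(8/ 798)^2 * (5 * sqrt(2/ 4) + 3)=16/ 53067 + 40 * sqrt(2)/ 159201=0.00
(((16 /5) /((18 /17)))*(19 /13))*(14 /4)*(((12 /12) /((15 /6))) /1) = 18088 /2925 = 6.18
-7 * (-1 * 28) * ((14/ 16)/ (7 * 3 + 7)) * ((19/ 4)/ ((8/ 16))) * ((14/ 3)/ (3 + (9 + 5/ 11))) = 71687/ 3288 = 21.80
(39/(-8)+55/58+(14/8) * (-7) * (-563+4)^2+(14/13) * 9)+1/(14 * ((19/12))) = -1535472431625/401128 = -3827886.44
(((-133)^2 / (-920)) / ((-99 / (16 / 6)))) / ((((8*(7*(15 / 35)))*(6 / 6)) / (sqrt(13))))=17689*sqrt(13) / 819720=0.08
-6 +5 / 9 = -49 / 9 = -5.44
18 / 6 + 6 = 9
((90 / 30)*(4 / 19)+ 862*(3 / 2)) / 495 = 2731 / 1045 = 2.61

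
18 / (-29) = -18 / 29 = -0.62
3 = 3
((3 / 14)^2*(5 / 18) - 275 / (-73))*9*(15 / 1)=14602275 / 28616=510.28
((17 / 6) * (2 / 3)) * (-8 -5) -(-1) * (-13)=-338 / 9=-37.56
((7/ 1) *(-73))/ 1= -511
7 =7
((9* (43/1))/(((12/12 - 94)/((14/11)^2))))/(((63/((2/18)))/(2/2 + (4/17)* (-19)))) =71036/1721709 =0.04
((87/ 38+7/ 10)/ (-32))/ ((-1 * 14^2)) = 71/ 148960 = 0.00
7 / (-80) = -7 / 80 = -0.09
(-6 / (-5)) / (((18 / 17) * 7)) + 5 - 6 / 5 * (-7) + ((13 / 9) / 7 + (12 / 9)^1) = 4757 / 315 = 15.10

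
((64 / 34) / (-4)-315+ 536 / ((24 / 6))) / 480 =-617 / 1632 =-0.38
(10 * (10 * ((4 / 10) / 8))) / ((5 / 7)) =7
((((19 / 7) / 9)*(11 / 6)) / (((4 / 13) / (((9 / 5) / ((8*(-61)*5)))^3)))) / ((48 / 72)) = -220077 / 203374976000000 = -0.00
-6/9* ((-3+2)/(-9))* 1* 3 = -2/9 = -0.22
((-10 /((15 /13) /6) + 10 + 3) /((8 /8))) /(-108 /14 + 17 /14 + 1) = 78 /11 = 7.09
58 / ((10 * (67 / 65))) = 377 / 67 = 5.63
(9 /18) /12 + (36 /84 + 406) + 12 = 70303 /168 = 418.47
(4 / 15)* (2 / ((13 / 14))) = 112 / 195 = 0.57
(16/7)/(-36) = -4/63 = -0.06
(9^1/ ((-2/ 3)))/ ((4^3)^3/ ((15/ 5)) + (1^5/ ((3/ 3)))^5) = -81/ 524294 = -0.00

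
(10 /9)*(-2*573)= -3820 /3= -1273.33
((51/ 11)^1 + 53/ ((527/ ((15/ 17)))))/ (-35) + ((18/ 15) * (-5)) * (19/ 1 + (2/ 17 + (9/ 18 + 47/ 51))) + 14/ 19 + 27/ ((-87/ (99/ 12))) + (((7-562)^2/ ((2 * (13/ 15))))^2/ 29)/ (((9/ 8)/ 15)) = 2664826941897510630633/ 183535686620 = 14519393971.67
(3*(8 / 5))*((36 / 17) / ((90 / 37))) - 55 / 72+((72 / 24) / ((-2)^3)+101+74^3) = 6201519011 / 15300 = 405328.04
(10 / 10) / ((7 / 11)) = 11 / 7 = 1.57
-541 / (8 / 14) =-946.75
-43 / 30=-1.43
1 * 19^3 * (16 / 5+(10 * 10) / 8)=1076863 / 10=107686.30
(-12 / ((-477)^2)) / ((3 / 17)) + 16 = 3640396 / 227529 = 16.00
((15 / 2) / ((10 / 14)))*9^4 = 137781 / 2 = 68890.50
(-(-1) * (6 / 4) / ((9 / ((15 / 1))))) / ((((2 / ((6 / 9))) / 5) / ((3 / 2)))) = 25 / 4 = 6.25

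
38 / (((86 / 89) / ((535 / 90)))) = 180937 / 774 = 233.77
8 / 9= 0.89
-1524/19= -80.21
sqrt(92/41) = 2 * sqrt(943)/41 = 1.50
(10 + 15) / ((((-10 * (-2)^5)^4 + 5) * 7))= 5 / 14680064007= 0.00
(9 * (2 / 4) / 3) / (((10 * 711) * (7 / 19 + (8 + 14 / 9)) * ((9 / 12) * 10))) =0.00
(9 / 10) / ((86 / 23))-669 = -575133 / 860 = -668.76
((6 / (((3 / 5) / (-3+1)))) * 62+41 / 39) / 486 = -48319 / 18954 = -2.55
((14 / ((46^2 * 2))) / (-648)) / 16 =-7 / 21938688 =-0.00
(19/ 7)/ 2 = 19/ 14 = 1.36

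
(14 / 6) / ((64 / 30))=35 / 32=1.09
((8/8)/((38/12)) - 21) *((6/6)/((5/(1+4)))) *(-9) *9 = 31833/19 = 1675.42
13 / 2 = 6.50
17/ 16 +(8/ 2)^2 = 273/ 16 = 17.06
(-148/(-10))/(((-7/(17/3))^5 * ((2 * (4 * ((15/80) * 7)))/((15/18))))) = -0.41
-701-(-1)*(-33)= -734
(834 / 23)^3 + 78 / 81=15662846350 / 328509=47678.59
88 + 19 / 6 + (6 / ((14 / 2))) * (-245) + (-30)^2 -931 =-899 / 6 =-149.83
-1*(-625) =625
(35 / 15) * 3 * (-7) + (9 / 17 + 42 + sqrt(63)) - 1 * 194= -3408 / 17 + 3 * sqrt(7)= -192.53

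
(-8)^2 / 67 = 64 / 67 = 0.96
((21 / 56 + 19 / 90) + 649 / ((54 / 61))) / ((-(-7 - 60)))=792413 / 72360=10.95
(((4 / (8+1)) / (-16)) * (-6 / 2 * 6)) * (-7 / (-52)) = 7 / 104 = 0.07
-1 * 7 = -7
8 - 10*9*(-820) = 73808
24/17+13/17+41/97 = 4286/1649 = 2.60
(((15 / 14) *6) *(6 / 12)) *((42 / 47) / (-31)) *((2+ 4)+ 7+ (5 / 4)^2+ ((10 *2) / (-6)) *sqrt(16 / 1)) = -2655 / 23312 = -0.11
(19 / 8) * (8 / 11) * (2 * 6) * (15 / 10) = 31.09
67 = 67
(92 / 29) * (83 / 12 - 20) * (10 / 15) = -7222 / 261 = -27.67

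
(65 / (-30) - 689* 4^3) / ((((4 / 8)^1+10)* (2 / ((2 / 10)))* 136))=-264589 / 85680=-3.09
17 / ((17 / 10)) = 10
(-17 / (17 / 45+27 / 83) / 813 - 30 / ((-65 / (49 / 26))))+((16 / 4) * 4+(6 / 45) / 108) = 31550657992 / 1873408095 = 16.84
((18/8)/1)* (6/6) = 9/4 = 2.25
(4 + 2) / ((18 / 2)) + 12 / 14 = 32 / 21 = 1.52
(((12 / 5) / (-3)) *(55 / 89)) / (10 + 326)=-11 / 7476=-0.00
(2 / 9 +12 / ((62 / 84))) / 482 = 0.03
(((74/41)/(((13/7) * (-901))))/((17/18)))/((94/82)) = -9324/9358687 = -0.00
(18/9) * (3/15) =2/5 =0.40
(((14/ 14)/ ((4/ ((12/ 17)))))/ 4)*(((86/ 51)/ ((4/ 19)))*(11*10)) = 44935/ 1156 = 38.87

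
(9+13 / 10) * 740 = 7622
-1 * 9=-9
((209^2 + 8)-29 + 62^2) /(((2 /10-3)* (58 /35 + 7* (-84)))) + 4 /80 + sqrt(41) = sqrt(41) + 5948261 /205220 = 35.39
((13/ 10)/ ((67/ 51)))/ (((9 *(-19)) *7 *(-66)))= 221/ 17643780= 0.00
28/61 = 0.46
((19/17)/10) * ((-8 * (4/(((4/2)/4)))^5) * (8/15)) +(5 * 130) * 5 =-15779194/1275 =-12375.84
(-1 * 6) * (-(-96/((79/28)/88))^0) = 6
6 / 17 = 0.35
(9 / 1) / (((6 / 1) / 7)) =21 / 2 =10.50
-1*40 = -40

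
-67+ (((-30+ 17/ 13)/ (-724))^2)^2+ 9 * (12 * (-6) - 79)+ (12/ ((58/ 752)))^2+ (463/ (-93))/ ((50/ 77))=349441530200175183870617837/ 15344283964328573779200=22773.40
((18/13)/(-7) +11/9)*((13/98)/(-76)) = -839/469224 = -0.00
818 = 818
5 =5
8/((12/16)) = 32/3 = 10.67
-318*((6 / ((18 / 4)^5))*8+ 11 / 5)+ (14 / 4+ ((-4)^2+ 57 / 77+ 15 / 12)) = -6935159009 / 10103940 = -686.38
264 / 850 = 132 / 425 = 0.31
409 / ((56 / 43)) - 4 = 17363 / 56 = 310.05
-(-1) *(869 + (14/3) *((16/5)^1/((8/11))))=13343/15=889.53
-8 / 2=-4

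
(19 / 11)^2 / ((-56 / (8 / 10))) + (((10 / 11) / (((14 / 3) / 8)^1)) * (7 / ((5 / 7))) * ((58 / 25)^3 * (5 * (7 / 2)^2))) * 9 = 556534901831 / 5293750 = 105130.56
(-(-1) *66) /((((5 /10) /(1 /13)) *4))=33 /13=2.54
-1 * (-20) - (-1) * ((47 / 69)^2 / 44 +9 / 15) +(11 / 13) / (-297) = 841811603 / 40849380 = 20.61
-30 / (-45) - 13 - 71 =-250 / 3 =-83.33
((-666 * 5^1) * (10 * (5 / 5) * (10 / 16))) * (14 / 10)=-58275 / 2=-29137.50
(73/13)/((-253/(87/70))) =-6351/230230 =-0.03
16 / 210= 8 / 105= 0.08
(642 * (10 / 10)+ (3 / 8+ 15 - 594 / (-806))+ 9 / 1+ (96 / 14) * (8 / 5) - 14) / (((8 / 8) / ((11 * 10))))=824286881 / 11284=73049.17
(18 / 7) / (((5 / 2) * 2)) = 18 / 35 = 0.51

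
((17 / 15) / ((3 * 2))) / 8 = 17 / 720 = 0.02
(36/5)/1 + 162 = 846/5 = 169.20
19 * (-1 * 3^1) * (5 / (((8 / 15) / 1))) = -4275 / 8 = -534.38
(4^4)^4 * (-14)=-60129542144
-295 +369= 74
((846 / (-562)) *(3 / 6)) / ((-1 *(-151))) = -423 / 84862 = -0.00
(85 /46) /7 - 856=-275547 /322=-855.74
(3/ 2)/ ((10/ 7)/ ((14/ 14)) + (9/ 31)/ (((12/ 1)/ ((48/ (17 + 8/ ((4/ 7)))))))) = 20181/ 19724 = 1.02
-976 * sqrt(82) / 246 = -488 * sqrt(82) / 123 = -35.93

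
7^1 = 7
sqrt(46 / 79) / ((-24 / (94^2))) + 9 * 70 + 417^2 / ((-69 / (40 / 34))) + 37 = -898463 / 391 - 2209 * sqrt(3634) / 474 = -2578.80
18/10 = 9/5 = 1.80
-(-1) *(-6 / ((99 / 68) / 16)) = -2176 / 33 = -65.94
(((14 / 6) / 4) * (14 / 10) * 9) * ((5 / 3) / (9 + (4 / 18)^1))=1.33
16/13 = 1.23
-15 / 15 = -1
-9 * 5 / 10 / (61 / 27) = -1.99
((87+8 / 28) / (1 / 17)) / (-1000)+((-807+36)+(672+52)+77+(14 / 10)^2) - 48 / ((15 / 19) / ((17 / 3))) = -314.06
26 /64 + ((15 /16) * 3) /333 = 491 /1184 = 0.41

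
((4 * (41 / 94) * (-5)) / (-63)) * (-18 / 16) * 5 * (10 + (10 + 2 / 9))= -13325 / 846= -15.75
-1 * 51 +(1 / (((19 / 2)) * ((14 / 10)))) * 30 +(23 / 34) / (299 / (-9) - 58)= -180993993 / 3712562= -48.75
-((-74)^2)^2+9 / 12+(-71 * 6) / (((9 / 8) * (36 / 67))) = -3238626239 / 108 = -29987279.99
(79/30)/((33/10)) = 79/99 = 0.80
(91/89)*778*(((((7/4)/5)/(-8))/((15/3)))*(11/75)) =-1.02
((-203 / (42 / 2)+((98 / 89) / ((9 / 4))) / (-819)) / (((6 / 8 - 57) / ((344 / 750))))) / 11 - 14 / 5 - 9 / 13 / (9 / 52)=-6.79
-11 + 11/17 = -176/17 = -10.35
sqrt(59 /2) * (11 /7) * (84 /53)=66 * sqrt(118) /53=13.53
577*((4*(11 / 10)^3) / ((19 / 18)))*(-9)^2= 559862523 / 2375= 235731.59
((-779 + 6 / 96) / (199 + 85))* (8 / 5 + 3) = -286649 / 22720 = -12.62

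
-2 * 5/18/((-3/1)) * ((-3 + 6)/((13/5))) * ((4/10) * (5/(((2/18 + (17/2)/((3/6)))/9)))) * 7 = 225/143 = 1.57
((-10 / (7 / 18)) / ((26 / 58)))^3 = -142236648000 / 753571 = -188750.16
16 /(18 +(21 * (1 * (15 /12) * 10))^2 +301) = 64 /276901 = 0.00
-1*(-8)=8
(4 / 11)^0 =1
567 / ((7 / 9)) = 729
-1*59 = -59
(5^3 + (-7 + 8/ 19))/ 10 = 225/ 19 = 11.84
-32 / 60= -8 / 15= -0.53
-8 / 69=-0.12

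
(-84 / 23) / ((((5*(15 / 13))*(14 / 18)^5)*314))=-1535274 / 216750275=-0.01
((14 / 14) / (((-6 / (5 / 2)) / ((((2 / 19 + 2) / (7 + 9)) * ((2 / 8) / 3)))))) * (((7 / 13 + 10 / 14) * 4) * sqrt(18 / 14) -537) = 4475 / 1824 -25 * sqrt(7) / 2548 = 2.43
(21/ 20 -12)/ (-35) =219/ 700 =0.31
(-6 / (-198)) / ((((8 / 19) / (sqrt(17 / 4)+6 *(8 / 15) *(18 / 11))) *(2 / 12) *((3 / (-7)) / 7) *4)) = -5586 / 605 - 931 *sqrt(17) / 1056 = -12.87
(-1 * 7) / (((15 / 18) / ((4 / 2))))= -84 / 5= -16.80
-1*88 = -88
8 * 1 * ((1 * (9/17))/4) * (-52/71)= -936/1207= -0.78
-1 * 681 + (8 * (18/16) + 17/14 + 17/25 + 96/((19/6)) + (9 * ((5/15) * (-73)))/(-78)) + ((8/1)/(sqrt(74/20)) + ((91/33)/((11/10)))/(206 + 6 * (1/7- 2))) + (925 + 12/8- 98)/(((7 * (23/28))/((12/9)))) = -36496357473817/82041309350 + 8 * sqrt(370)/37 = -440.69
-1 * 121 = -121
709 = 709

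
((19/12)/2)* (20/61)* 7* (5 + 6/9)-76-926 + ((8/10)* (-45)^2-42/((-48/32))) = 656.30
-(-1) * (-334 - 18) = -352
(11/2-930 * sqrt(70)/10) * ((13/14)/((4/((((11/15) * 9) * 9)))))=42471/560-359073 * sqrt(70)/280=-10653.52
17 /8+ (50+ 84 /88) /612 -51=-164233 /3366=-48.79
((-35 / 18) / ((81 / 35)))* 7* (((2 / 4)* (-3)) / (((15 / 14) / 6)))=12005 / 243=49.40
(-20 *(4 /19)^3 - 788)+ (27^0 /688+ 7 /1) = -3686406533 /4718992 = -781.19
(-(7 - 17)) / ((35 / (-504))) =-144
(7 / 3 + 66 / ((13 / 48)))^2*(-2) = -184128050 / 1521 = -121057.23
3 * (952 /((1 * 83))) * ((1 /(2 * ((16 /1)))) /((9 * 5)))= 119 /4980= 0.02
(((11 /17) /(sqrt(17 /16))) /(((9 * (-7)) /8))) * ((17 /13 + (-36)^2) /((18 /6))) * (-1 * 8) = 47491840 * sqrt(17) /710073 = 275.77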